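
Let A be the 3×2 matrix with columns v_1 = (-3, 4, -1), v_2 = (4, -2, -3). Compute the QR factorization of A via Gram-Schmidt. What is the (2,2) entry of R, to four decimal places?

r_{22} = 4.2290

v_1 = (-3, 4, -1); ‖v_1‖ = 5.0990, so e_1 = (-0.5883, 0.7845, -0.1961).
e_1·v_2 = (-0.5883)·4 + 0.7845·(-2) + (-0.1961)·(-3) = -3.3340.
u_2 = v_2 + 3.3340·e_1 = (2.0385, 0.6154, -3.6538).
r_{22} = ‖u_2‖ = 4.2290.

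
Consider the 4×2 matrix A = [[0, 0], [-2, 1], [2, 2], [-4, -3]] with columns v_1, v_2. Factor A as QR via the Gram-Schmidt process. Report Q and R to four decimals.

Q = [[0.0000, 0.0000], [-0.4082, 0.8971], [0.4082, 0.3450], [-0.8165, -0.2760]], R = [[4.8990, 2.8577], [0.0000, 2.4152]]

q_1 = v_1/‖v_1‖ = (0, -2, 2, -4)/4.8990 = (0.0000, -0.4082, 0.4082, -0.8165).
r_{12} = q_1·v_2 = 2.8577.
u_2 = v_2 − 2.8577·q_1 = (0.0000, 2.1667, 0.8333, -0.6667).
‖u_2‖ = 2.4152, so q_2 = (0.0000, 0.8971, 0.3450, -0.2760).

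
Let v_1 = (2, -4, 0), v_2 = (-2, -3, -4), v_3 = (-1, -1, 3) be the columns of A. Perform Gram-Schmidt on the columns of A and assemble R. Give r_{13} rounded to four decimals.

r_{13} = 0.4472

v_1 = (2, -4, 0); ‖v_1‖ = 4.4721, so q_1 = (0.4472, -0.8944, 0.0000).
r_{13} = q_1·v_3 = 0.4472.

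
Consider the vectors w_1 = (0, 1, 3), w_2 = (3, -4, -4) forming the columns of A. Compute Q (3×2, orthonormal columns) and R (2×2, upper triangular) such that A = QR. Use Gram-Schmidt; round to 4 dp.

w_1 = (0, 1, 3); ‖w_1‖ = 3.1623, so q_1 = (0.0000, 0.3162, 0.9487).
q_1·w_2 = 0.0000·3 + 0.3162·(-4) + 0.9487·(-4) = -5.0596.
u_2 = w_2 + 5.0596·q_1 = (3.0000, -2.4000, 0.8000).
‖u_2‖ = 3.9243, so q_2 = (0.7645, -0.6116, 0.2039).

Q = [[0.0000, 0.7645], [0.3162, -0.6116], [0.9487, 0.2039]], R = [[3.1623, -5.0596], [0.0000, 3.9243]]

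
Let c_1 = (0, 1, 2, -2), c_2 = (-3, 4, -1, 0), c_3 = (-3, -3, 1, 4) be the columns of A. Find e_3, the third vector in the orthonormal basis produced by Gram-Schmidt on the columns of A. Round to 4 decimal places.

e_3 = (-0.6363, -0.3353, 0.5679, 0.4003)

c_1 = (0, 1, 2, -2); ‖c_1‖ = 3.0000, so e_1 = (0.0000, 0.3333, 0.6667, -0.6667).
e_1·c_2 = 0.0000·(-3) + 0.3333·4 + 0.6667·(-1) + (-0.6667)·0 = 0.6667.
u_2 = c_2 − 0.6667·e_1 = (-3.0000, 3.7778, -1.4444, 0.4444).
‖u_2‖ = 5.0553, so e_2 = (-0.5934, 0.7473, -0.2857, 0.0879).
e_1·c_3 = 0.0000·(-3) + 0.3333·(-3) + 0.6667·1 + (-0.6667)·4 = -3.0000; e_2·c_3 = (-0.5934)·(-3) + 0.7473·(-3) + (-0.2857)·1 + 0.0879·4 = -0.3956.
u_3 = c_3 + 3.0000·e_1 + 0.3956·e_2 = (-3.2348, -1.7043, 2.8870, 2.0348).
‖u_3‖ = 5.0836, so e_3 = (-0.6363, -0.3353, 0.5679, 0.4003).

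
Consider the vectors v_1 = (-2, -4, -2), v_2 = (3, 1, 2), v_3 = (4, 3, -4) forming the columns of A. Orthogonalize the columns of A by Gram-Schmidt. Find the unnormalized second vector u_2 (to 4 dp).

u_2 = (1.8333, -1.3333, 0.8333)

q_1 = v_1/‖v_1‖ = (-2, -4, -2)/4.8990 = (-0.4082, -0.8165, -0.4082).
r_{12} = q_1·v_2 = -2.8577.
u_2 = v_2 + 2.8577·q_1 = (1.8333, -1.3333, 0.8333).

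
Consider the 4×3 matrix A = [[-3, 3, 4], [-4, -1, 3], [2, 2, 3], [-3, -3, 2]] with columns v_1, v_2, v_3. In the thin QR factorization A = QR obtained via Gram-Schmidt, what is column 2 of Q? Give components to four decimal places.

v_1 = (-3, -4, 2, -3); ‖v_1‖ = 6.1644, so e_1 = (-0.4867, -0.6489, 0.3244, -0.4867).
e_1·v_2 = (-0.4867)·3 + (-0.6489)·(-1) + 0.3244·2 + (-0.4867)·(-3) = 1.2978.
u_2 = v_2 − 1.2978·e_1 = (3.6316, -0.1579, 1.5789, -2.3684).
‖u_2‖ = 4.6169, so e_2 = (0.7866, -0.0342, 0.3420, -0.5130).

e_2 = (0.7866, -0.0342, 0.3420, -0.5130)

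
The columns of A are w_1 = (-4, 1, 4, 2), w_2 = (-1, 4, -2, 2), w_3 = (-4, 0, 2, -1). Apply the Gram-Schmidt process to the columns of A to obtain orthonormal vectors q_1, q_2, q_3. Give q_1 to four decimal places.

q_1 = (-0.6576, 0.1644, 0.6576, 0.3288)

q_1 = w_1/‖w_1‖ = (-4, 1, 4, 2)/6.0828 = (-0.6576, 0.1644, 0.6576, 0.3288).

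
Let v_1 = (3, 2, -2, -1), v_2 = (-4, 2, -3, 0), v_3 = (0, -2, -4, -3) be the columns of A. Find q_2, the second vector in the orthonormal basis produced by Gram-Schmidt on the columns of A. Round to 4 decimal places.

v_1 = (3, 2, -2, -1); ‖v_1‖ = 4.2426, so q_1 = (0.7071, 0.4714, -0.4714, -0.2357).
q_1·v_2 = 0.7071·(-4) + 0.4714·2 + (-0.4714)·(-3) + (-0.2357)·0 = -0.4714.
u_2 = v_2 + 0.4714·q_1 = (-3.6667, 2.2222, -3.2222, -0.1111).
‖u_2‖ = 5.3645, so q_2 = (-0.6835, 0.4142, -0.6007, -0.0207).

q_2 = (-0.6835, 0.4142, -0.6007, -0.0207)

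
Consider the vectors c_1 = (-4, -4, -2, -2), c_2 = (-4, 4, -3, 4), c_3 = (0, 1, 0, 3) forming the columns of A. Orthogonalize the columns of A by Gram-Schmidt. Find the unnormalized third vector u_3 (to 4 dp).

u_3 = (0.1441, -1.0351, 0.3445, 1.4376)

c_1 = (-4, -4, -2, -2); ‖c_1‖ = 6.3246, so e_1 = (-0.6325, -0.6325, -0.3162, -0.3162).
e_1·c_2 = (-0.6325)·(-4) + (-0.6325)·4 + (-0.3162)·(-3) + (-0.3162)·4 = -0.3162.
u_2 = c_2 + 0.3162·e_1 = (-4.2000, 3.8000, -3.1000, 3.9000).
‖u_2‖ = 7.5432, so e_2 = (-0.5568, 0.5038, -0.4110, 0.5170).
e_1·c_3 = (-0.6325)·0 + (-0.6325)·1 + (-0.3162)·0 + (-0.3162)·3 = -1.5811; e_2·c_3 = (-0.5568)·0 + 0.5038·1 + (-0.4110)·0 + 0.5170·3 = 2.0548.
u_3 = c_3 + 1.5811·e_1 − 2.0548·e_2 = (0.1441, -1.0351, 0.3445, 1.4376).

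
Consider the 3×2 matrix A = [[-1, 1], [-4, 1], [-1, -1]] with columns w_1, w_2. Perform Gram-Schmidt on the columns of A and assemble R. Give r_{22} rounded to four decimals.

r_{22} = 1.4530

w_1 = (-1, -4, -1); ‖w_1‖ = 4.2426, so q_1 = (-0.2357, -0.9428, -0.2357).
q_1·w_2 = (-0.2357)·1 + (-0.9428)·1 + (-0.2357)·(-1) = -0.9428.
u_2 = w_2 + 0.9428·q_1 = (0.7778, 0.1111, -1.2222).
r_{22} = ‖u_2‖ = 1.4530.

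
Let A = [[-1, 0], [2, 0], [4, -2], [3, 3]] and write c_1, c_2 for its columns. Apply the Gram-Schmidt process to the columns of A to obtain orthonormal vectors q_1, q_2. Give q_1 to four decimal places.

c_1 = (-1, 2, 4, 3); ‖c_1‖ = 5.4772, so q_1 = (-0.1826, 0.3651, 0.7303, 0.5477).

q_1 = (-0.1826, 0.3651, 0.7303, 0.5477)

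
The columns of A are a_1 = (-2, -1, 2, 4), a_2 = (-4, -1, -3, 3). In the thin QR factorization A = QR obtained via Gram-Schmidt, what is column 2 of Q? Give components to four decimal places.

a_1 = (-2, -1, 2, 4); ‖a_1‖ = 5.0000, so q_1 = (-0.4000, -0.2000, 0.4000, 0.8000).
q_1·a_2 = (-0.4000)·(-4) + (-0.2000)·(-1) + 0.4000·(-3) + 0.8000·3 = 3.0000.
u_2 = a_2 − 3.0000·q_1 = (-2.8000, -0.4000, -4.2000, 0.6000).
‖u_2‖ = 5.0990, so q_2 = (-0.5491, -0.0784, -0.8237, 0.1177).

q_2 = (-0.5491, -0.0784, -0.8237, 0.1177)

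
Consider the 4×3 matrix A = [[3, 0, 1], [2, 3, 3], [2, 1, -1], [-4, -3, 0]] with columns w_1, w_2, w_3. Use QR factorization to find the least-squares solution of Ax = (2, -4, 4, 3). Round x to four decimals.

x = (0.9091, -1.5455, -0.7273)

w_1 = (3, 2, 2, -4); ‖w_1‖ = 5.7446, so q_1 = (0.5222, 0.3482, 0.3482, -0.6963).
q_1·w_2 = 0.5222·0 + 0.3482·3 + 0.3482·1 + (-0.6963)·(-3) = 3.4816.
u_2 = w_2 − 3.4816·q_1 = (-1.8182, 1.7879, -0.2121, -0.5758).
‖u_2‖ = 2.6227, so q_2 = (-0.6932, 0.6817, -0.0809, -0.2195).
q_1·w_3 = 0.5222·1 + 0.3482·3 + 0.3482·(-1) + (-0.6963)·0 = 1.2185; q_2·w_3 = (-0.6932)·1 + 0.6817·3 + (-0.0809)·(-1) + (-0.2195)·0 = 1.4327.
u_3 = w_3 − 1.2185·q_1 − 1.4327·q_2 = (1.3568, 1.5991, -1.3084, 1.1630).
‖u_3‖ = 2.7318, so q_3 = (0.4967, 0.5854, -0.4789, 0.4257).
Qᵀb = (-1.0445, -5.0953, -1.9867).
Back-substitute: x_3 = -1.9867/2.7318 = -0.7273.
x_2 = (-5.0953 − 1.4327·(-0.7273))/2.6227 = -1.5455.
x_1 = (-1.0445 − 3.4816·(-1.5455) − 1.2185·(-0.7273))/5.7446 = 0.9091.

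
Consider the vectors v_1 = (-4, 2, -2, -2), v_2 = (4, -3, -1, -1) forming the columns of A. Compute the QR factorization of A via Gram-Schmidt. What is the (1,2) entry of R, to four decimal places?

r_{12} = -3.4017

v_1 = (-4, 2, -2, -2); ‖v_1‖ = 5.2915, so e_1 = (-0.7559, 0.3780, -0.3780, -0.3780).
r_{12} = e_1·v_2 = -3.4017.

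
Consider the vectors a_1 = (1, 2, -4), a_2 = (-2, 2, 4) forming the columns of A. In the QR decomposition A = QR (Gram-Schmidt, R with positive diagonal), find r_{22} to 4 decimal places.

a_1 = (1, 2, -4); ‖a_1‖ = 4.5826, so q_1 = (0.2182, 0.4364, -0.8729).
q_1·a_2 = 0.2182·(-2) + 0.4364·2 + (-0.8729)·4 = -3.0551.
u_2 = a_2 + 3.0551·q_1 = (-1.3333, 3.3333, 1.3333).
r_{22} = ‖u_2‖ = 3.8297.

r_{22} = 3.8297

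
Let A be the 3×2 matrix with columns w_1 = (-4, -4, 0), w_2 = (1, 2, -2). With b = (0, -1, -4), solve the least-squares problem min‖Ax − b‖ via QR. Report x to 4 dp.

q_1 = w_1/‖w_1‖ = (-4, -4, 0)/5.6569 = (-0.7071, -0.7071, 0.0000).
r_{12} = q_1·w_2 = -2.1213.
u_2 = w_2 + 2.1213·q_1 = (-0.5000, 0.5000, -2.0000).
‖u_2‖ = 2.1213, so q_2 = (-0.2357, 0.2357, -0.9428).
Qᵀb = (0.7071, 3.5355).
Back-substitute: x_2 = 3.5355/2.1213 = 1.6667.
x_1 = (0.7071 + 2.1213·1.6667)/5.6569 = 0.7500.

x = (0.7500, 1.6667)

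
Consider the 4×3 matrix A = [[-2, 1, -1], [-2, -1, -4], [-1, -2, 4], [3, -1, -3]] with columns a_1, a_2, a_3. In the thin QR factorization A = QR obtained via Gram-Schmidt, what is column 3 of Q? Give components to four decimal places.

e_1 = a_1/‖a_1‖ = (-2, -2, -1, 3)/4.2426 = (-0.4714, -0.4714, -0.2357, 0.7071).
r_{12} = e_1·a_2 = -0.2357.
u_2 = a_2 + 0.2357·e_1 = (0.8889, -1.1111, -2.0556, -0.8333).
‖u_2‖ = 2.6352, so e_2 = (0.3373, -0.4216, -0.7800, -0.3162).
r_{13} = e_1·a_3 = -0.7071; r_{23} = e_2·a_3 = -0.8222.
u_3 = a_3 + 0.7071·e_1 + 0.8222·e_2 = (-1.0560, -4.6800, 3.1920, -2.7600).
‖u_3‖ = 6.3894, so e_3 = (-0.1653, -0.7325, 0.4996, -0.4320).

e_3 = (-0.1653, -0.7325, 0.4996, -0.4320)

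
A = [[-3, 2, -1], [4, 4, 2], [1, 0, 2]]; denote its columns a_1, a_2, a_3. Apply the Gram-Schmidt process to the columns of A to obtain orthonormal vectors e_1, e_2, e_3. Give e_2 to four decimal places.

e_2 = (0.7847, 0.6124, -0.0957)

e_1 = a_1/‖a_1‖ = (-3, 4, 1)/5.0990 = (-0.5883, 0.7845, 0.1961).
r_{12} = e_1·a_2 = 1.9612.
u_2 = a_2 − 1.9612·e_1 = (3.1538, 2.4615, -0.3846).
‖u_2‖ = 4.0192, so e_2 = (0.7847, 0.6124, -0.0957).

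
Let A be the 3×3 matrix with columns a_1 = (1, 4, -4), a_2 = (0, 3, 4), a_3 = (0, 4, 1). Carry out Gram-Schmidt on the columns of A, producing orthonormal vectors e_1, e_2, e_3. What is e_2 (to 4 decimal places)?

e_2 = (0.0245, 0.7038, 0.7099)

a_1 = (1, 4, -4); ‖a_1‖ = 5.7446, so e_1 = (0.1741, 0.6963, -0.6963).
e_1·a_2 = 0.1741·0 + 0.6963·3 + (-0.6963)·4 = -0.6963.
u_2 = a_2 + 0.6963·e_1 = (0.1212, 3.4848, 3.5152).
‖u_2‖ = 4.9513, so e_2 = (0.0245, 0.7038, 0.7099).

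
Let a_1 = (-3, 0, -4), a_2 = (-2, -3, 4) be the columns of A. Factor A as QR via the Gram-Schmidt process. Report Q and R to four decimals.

Q = [[-0.6000, -0.6400], [0.0000, -0.6000], [-0.8000, 0.4800]], R = [[5.0000, -2.0000], [0.0000, 5.0000]]

q_1 = a_1/‖a_1‖ = (-3, 0, -4)/5.0000 = (-0.6000, 0.0000, -0.8000).
r_{12} = q_1·a_2 = -2.0000.
u_2 = a_2 + 2.0000·q_1 = (-3.2000, -3.0000, 2.4000).
‖u_2‖ = 5.0000, so q_2 = (-0.6400, -0.6000, 0.4800).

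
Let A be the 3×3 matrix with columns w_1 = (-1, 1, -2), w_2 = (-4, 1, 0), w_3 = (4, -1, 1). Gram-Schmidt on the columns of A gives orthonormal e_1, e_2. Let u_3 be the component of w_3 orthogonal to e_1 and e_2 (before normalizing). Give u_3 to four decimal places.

e_1 = w_1/‖w_1‖ = (-1, 1, -2)/2.4495 = (-0.4082, 0.4082, -0.8165).
r_{12} = e_1·w_2 = 2.0412.
u_2 = w_2 − 2.0412·e_1 = (-3.1667, 0.1667, 1.6667).
‖u_2‖ = 3.5824, so e_2 = (-0.8840, 0.0465, 0.4652).
r_{13} = e_1·w_3 = -2.8577; r_{23} = e_2·w_3 = -3.1171.
u_3 = w_3 + 2.8577·e_1 + 3.1171·e_2 = (0.0779, 0.3117, 0.1169).

u_3 = (0.0779, 0.3117, 0.1169)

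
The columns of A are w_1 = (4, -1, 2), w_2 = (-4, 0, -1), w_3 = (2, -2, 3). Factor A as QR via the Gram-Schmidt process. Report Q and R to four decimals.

Q = [[0.8729, -0.4558, -0.1741], [-0.2182, -0.6838, 0.6963], [0.4364, 0.5698, 0.6963]], R = [[4.5826, -3.9279, 3.4915], [0.0000, 1.2536, 2.1653], [0.0000, 0.0000, 0.3482]]

w_1 = (4, -1, 2); ‖w_1‖ = 4.5826, so q_1 = (0.8729, -0.2182, 0.4364).
q_1·w_2 = 0.8729·(-4) + (-0.2182)·0 + 0.4364·(-1) = -3.9279.
u_2 = w_2 + 3.9279·q_1 = (-0.5714, -0.8571, 0.7143).
‖u_2‖ = 1.2536, so q_2 = (-0.4558, -0.6838, 0.5698).
q_1·w_3 = 0.8729·2 + (-0.2182)·(-2) + 0.4364·3 = 3.4915; q_2·w_3 = (-0.4558)·2 + (-0.6838)·(-2) + 0.5698·3 = 2.1653.
u_3 = w_3 − 3.4915·q_1 − 2.1653·q_2 = (-0.0606, 0.2424, 0.2424).
‖u_3‖ = 0.3482, so q_3 = (-0.1741, 0.6963, 0.6963).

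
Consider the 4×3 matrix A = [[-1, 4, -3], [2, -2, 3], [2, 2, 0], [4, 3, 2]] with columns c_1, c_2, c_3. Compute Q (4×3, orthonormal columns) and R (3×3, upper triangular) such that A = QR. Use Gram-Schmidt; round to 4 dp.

Q = [[-0.2000, 0.7830, 0.2316], [0.4000, -0.4785, 0.1904], [0.4000, 0.2465, -0.8677], [0.8000, 0.3117, 0.3965]], R = [[5.0000, 1.6000, 3.4000], [0.0000, 5.5172, -3.1610], [0.0000, 0.0000, 0.6694]]

c_1 = (-1, 2, 2, 4); ‖c_1‖ = 5.0000, so q_1 = (-0.2000, 0.4000, 0.4000, 0.8000).
q_1·c_2 = (-0.2000)·4 + 0.4000·(-2) + 0.4000·2 + 0.8000·3 = 1.6000.
u_2 = c_2 − 1.6000·q_1 = (4.3200, -2.6400, 1.3600, 1.7200).
‖u_2‖ = 5.5172, so q_2 = (0.7830, -0.4785, 0.2465, 0.3117).
q_1·c_3 = (-0.2000)·(-3) + 0.4000·3 + 0.4000·0 + 0.8000·2 = 3.4000; q_2·c_3 = 0.7830·(-3) + (-0.4785)·3 + 0.2465·0 + 0.3117·2 = -3.1610.
u_3 = c_3 − 3.4000·q_1 + 3.1610·q_2 = (0.1551, 0.1275, -0.5808, 0.2654).
‖u_3‖ = 0.6694, so q_3 = (0.2316, 0.1904, -0.8677, 0.3965).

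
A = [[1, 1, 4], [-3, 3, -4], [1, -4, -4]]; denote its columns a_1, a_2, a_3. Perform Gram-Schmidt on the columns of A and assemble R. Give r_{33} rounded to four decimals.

r_{33} = 0.6713

a_1 = (1, -3, 1); ‖a_1‖ = 3.3166, so q_1 = (0.3015, -0.9045, 0.3015).
q_1·a_2 = 0.3015·1 + (-0.9045)·3 + 0.3015·(-4) = -3.6181.
u_2 = a_2 + 3.6181·q_1 = (2.0909, -0.2727, -2.9091).
‖u_2‖ = 3.5929, so q_2 = (0.5820, -0.0759, -0.8097).
q_1·a_3 = 0.3015·4 + (-0.9045)·(-4) + 0.3015·(-4) = 3.6181; q_2·a_3 = 0.5820·4 + (-0.0759)·(-4) + (-0.8097)·(-4) = 5.8701.
u_3 = a_3 − 3.6181·q_1 − 5.8701·q_2 = (-0.5070, -0.2817, -0.3380).
r_{33} = ‖u_3‖ = 0.6713.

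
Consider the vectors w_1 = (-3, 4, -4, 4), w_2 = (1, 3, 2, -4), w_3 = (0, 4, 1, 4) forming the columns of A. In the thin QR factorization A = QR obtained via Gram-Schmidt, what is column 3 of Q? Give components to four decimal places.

q_1 = w_1/‖w_1‖ = (-3, 4, -4, 4)/7.5498 = (-0.3974, 0.5298, -0.5298, 0.5298).
r_{12} = q_1·w_2 = -1.9868.
u_2 = w_2 + 1.9868·q_1 = (0.2105, 4.0526, 0.9474, -2.9474).
‖u_2‖ = 5.1042, so q_2 = (0.0412, 0.7940, 0.1856, -0.5774).
r_{13} = q_1·w_3 = 3.7087; r_{23} = q_2·w_3 = 1.0518.
u_3 = w_3 − 3.7087·q_1 − 1.0518·q_2 = (1.4303, 1.2000, 2.7697, 2.6424).
‖u_3‖ = 4.2590, so q_3 = (0.3358, 0.2818, 0.6503, 0.6204).

q_3 = (0.3358, 0.2818, 0.6503, 0.6204)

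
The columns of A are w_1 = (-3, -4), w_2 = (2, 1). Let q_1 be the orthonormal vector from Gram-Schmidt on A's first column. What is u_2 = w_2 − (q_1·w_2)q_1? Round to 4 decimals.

u_2 = (0.8000, -0.6000)

q_1 = w_1/‖w_1‖ = (-3, -4)/5.0000 = (-0.6000, -0.8000).
r_{12} = q_1·w_2 = -2.0000.
u_2 = w_2 + 2.0000·q_1 = (0.8000, -0.6000).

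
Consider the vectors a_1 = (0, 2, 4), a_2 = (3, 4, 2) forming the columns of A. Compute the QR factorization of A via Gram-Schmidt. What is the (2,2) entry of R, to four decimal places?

e_1 = a_1/‖a_1‖ = (0, 2, 4)/4.4721 = (0.0000, 0.4472, 0.8944).
r_{12} = e_1·a_2 = 3.5777.
u_2 = a_2 − 3.5777·e_1 = (3.0000, 2.4000, -1.2000).
r_{22} = ‖u_2‖ = 4.0249.

r_{22} = 4.0249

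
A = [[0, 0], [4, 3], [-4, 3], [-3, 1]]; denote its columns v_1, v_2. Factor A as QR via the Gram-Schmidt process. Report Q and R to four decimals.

Q = [[0.0000, 0.0000], [0.6247, 0.7598], [-0.6247, 0.6247], [-0.4685, 0.1801]], R = [[6.4031, -0.4685], [0.0000, 4.3336]]

v_1 = (0, 4, -4, -3); ‖v_1‖ = 6.4031, so q_1 = (0.0000, 0.6247, -0.6247, -0.4685).
q_1·v_2 = 0.0000·0 + 0.6247·3 + (-0.6247)·3 + (-0.4685)·1 = -0.4685.
u_2 = v_2 + 0.4685·q_1 = (0.0000, 3.2927, 2.7073, 0.7805).
‖u_2‖ = 4.3336, so q_2 = (0.0000, 0.7598, 0.6247, 0.1801).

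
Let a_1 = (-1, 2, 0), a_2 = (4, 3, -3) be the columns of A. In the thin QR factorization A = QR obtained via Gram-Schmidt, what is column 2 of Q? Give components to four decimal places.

a_1 = (-1, 2, 0); ‖a_1‖ = 2.2361, so e_1 = (-0.4472, 0.8944, 0.0000).
e_1·a_2 = (-0.4472)·4 + 0.8944·3 + 0.0000·(-3) = 0.8944.
u_2 = a_2 − 0.8944·e_1 = (4.4000, 2.2000, -3.0000).
‖u_2‖ = 5.7619, so e_2 = (0.7636, 0.3818, -0.5207).

e_2 = (0.7636, 0.3818, -0.5207)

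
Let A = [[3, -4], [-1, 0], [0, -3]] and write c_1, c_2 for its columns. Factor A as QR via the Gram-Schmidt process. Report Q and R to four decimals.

Q = [[0.9487, -0.1229], [-0.3162, -0.3686], [0.0000, -0.9214]], R = [[3.1623, -3.7947], [0.0000, 3.2558]]

c_1 = (3, -1, 0); ‖c_1‖ = 3.1623, so e_1 = (0.9487, -0.3162, 0.0000).
e_1·c_2 = 0.9487·(-4) + (-0.3162)·0 + 0.0000·(-3) = -3.7947.
u_2 = c_2 + 3.7947·e_1 = (-0.4000, -1.2000, -3.0000).
‖u_2‖ = 3.2558, so e_2 = (-0.1229, -0.3686, -0.9214).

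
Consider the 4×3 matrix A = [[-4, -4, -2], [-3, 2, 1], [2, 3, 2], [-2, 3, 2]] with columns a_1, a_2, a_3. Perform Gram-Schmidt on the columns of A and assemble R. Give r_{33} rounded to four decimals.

r_{33} = 0.4926

a_1 = (-4, -3, 2, -2); ‖a_1‖ = 5.7446, so e_1 = (-0.6963, -0.5222, 0.3482, -0.3482).
e_1·a_2 = (-0.6963)·(-4) + (-0.5222)·2 + 0.3482·3 + (-0.3482)·3 = 1.7408.
u_2 = a_2 − 1.7408·e_1 = (-2.7879, 2.9091, 2.3939, 3.6061).
‖u_2‖ = 5.9135, so e_2 = (-0.4714, 0.4919, 0.4048, 0.6098).
e_1·a_3 = (-0.6963)·(-2) + (-0.5222)·1 + 0.3482·2 + (-0.3482)·2 = 0.8704; e_2·a_3 = (-0.4714)·(-2) + 0.4919·1 + 0.4048·2 + 0.6098·2 = 3.4641.
u_3 = a_3 − 0.8704·e_1 − 3.4641·e_2 = (0.2392, -0.2496, 0.2946, 0.1906).
r_{33} = ‖u_3‖ = 0.4926.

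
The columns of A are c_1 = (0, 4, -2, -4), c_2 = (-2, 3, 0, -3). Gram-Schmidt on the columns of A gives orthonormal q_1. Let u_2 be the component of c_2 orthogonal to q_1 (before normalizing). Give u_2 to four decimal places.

q_1 = c_1/‖c_1‖ = (0, 4, -2, -4)/6.0000 = (0.0000, 0.6667, -0.3333, -0.6667).
r_{12} = q_1·c_2 = 4.0000.
u_2 = c_2 − 4.0000·q_1 = (-2.0000, 0.3333, 1.3333, -0.3333).

u_2 = (-2.0000, 0.3333, 1.3333, -0.3333)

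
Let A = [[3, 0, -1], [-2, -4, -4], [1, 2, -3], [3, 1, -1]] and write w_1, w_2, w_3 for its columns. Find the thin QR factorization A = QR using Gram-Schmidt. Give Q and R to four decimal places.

Q = [[0.6255, -0.4589, 0.0708], [-0.4170, -0.7766, -0.4614], [0.2085, 0.3883, -0.8803], [0.6255, -0.1883, -0.0849]], R = [[4.7958, 2.7107, -0.2085], [0.0000, 3.6949, 2.5888], [0.0000, 0.0000, 4.5005]]

w_1 = (3, -2, 1, 3); ‖w_1‖ = 4.7958, so q_1 = (0.6255, -0.4170, 0.2085, 0.6255).
q_1·w_2 = 0.6255·0 + (-0.4170)·(-4) + 0.2085·2 + 0.6255·1 = 2.7107.
u_2 = w_2 − 2.7107·q_1 = (-1.6957, -2.8696, 1.4348, -0.6957).
‖u_2‖ = 3.6949, so q_2 = (-0.4589, -0.7766, 0.3883, -0.1883).
q_1·w_3 = 0.6255·(-1) + (-0.4170)·(-4) + 0.2085·(-3) + 0.6255·(-1) = -0.2085; q_2·w_3 = (-0.4589)·(-1) + (-0.7766)·(-4) + 0.3883·(-3) + (-0.1883)·(-1) = 2.5888.
u_3 = w_3 + 0.2085·q_1 − 2.5888·q_2 = (0.3185, -2.0764, -3.9618, -0.3822).
‖u_3‖ = 4.5005, so q_3 = (0.0708, -0.4614, -0.8803, -0.0849).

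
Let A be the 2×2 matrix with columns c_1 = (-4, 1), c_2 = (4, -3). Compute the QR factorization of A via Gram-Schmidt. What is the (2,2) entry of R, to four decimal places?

c_1 = (-4, 1); ‖c_1‖ = 4.1231, so e_1 = (-0.9701, 0.2425).
e_1·c_2 = (-0.9701)·4 + 0.2425·(-3) = -4.6082.
u_2 = c_2 + 4.6082·e_1 = (-0.4706, -1.8824).
r_{22} = ‖u_2‖ = 1.9403.

r_{22} = 1.9403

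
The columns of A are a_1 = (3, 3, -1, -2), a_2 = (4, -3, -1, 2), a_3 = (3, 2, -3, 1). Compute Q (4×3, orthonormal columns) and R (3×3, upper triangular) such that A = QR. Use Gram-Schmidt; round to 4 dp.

Q = [[0.6255, 0.7303, -0.1978], [0.6255, -0.5477, 0.3619], [-0.2085, -0.1826, -0.6922], [-0.4170, 0.3651, 0.5923]], R = [[4.7958, 0.0000, 3.3362], [0.0000, 5.4772, 2.0083], [0.0000, 0.0000, 2.7993]]

a_1 = (3, 3, -1, -2); ‖a_1‖ = 4.7958, so q_1 = (0.6255, 0.6255, -0.2085, -0.4170).
q_1·a_2 = 0.6255·4 + 0.6255·(-3) + (-0.2085)·(-1) + (-0.4170)·2 = 0.0000.
u_2 = a_2 + 0.0000·q_1 = (4.0000, -3.0000, -1.0000, 2.0000).
‖u_2‖ = 5.4772, so q_2 = (0.7303, -0.5477, -0.1826, 0.3651).
q_1·a_3 = 0.6255·3 + 0.6255·2 + (-0.2085)·(-3) + (-0.4170)·1 = 3.3362; q_2·a_3 = 0.7303·3 + (-0.5477)·2 + (-0.1826)·(-3) + 0.3651·1 = 2.0083.
u_3 = a_3 − 3.3362·q_1 − 2.0083·q_2 = (-0.5536, 1.0130, -1.9377, 1.6580).
‖u_3‖ = 2.7993, so q_3 = (-0.1978, 0.3619, -0.6922, 0.5923).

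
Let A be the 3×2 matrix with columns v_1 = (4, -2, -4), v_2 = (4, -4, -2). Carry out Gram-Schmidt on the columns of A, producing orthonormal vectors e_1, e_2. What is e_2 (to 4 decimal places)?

e_2 = (0.1617, -0.8085, 0.5659)

v_1 = (4, -2, -4); ‖v_1‖ = 6.0000, so e_1 = (0.6667, -0.3333, -0.6667).
e_1·v_2 = 0.6667·4 + (-0.3333)·(-4) + (-0.6667)·(-2) = 5.3333.
u_2 = v_2 − 5.3333·e_1 = (0.4444, -2.2222, 1.5556).
‖u_2‖ = 2.7487, so e_2 = (0.1617, -0.8085, 0.5659).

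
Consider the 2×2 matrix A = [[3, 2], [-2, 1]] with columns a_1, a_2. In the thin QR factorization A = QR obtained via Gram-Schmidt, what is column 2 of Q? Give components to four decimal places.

q_1 = a_1/‖a_1‖ = (3, -2)/3.6056 = (0.8321, -0.5547).
r_{12} = q_1·a_2 = 1.1094.
u_2 = a_2 − 1.1094·q_1 = (1.0769, 1.6154).
‖u_2‖ = 1.9415, so q_2 = (0.5547, 0.8321).

q_2 = (0.5547, 0.8321)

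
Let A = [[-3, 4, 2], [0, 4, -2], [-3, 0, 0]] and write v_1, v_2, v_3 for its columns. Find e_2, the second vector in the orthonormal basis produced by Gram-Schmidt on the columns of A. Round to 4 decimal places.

e_1 = v_1/‖v_1‖ = (-3, 0, -3)/4.2426 = (-0.7071, 0.0000, -0.7071).
r_{12} = e_1·v_2 = -2.8284.
u_2 = v_2 + 2.8284·e_1 = (2.0000, 4.0000, -2.0000).
‖u_2‖ = 4.8990, so e_2 = (0.4082, 0.8165, -0.4082).

e_2 = (0.4082, 0.8165, -0.4082)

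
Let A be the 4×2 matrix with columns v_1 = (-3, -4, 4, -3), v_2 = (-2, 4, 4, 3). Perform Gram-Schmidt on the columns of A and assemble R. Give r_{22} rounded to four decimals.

r_{22} = 6.6948

v_1 = (-3, -4, 4, -3); ‖v_1‖ = 7.0711, so q_1 = (-0.4243, -0.5657, 0.5657, -0.4243).
q_1·v_2 = (-0.4243)·(-2) + (-0.5657)·4 + 0.5657·4 + (-0.4243)·3 = -0.4243.
u_2 = v_2 + 0.4243·q_1 = (-2.1800, 3.7600, 4.2400, 2.8200).
r_{22} = ‖u_2‖ = 6.6948.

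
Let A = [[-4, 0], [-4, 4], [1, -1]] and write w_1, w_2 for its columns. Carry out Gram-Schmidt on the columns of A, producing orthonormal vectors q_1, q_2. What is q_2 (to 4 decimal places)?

w_1 = (-4, -4, 1); ‖w_1‖ = 5.7446, so q_1 = (-0.6963, -0.6963, 0.1741).
q_1·w_2 = (-0.6963)·0 + (-0.6963)·4 + 0.1741·(-1) = -2.9593.
u_2 = w_2 + 2.9593·q_1 = (-2.0606, 1.9394, -0.4848).
‖u_2‖ = 2.8710, so q_2 = (-0.7177, 0.6755, -0.1689).

q_2 = (-0.7177, 0.6755, -0.1689)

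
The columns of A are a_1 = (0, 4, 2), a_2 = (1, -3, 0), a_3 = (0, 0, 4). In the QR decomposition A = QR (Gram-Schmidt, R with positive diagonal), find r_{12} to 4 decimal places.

r_{12} = -2.6833

a_1 = (0, 4, 2); ‖a_1‖ = 4.4721, so q_1 = (0.0000, 0.8944, 0.4472).
r_{12} = q_1·a_2 = -2.6833.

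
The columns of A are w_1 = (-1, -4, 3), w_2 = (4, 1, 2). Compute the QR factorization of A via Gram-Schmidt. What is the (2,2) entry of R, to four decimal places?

q_1 = w_1/‖w_1‖ = (-1, -4, 3)/5.0990 = (-0.1961, -0.7845, 0.5883).
r_{12} = q_1·w_2 = -0.3922.
u_2 = w_2 + 0.3922·q_1 = (3.9231, 0.6923, 2.2308).
r_{22} = ‖u_2‖ = 4.5658.

r_{22} = 4.5658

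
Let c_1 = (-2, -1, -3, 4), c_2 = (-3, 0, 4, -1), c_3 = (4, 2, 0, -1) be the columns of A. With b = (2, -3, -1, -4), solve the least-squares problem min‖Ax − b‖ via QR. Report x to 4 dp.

c_1 = (-2, -1, -3, 4); ‖c_1‖ = 5.4772, so e_1 = (-0.3651, -0.1826, -0.5477, 0.7303).
e_1·c_2 = (-0.3651)·(-3) + (-0.1826)·0 + (-0.5477)·4 + 0.7303·(-1) = -1.8257.
u_2 = c_2 + 1.8257·e_1 = (-3.6667, -0.3333, 3.0000, 0.3333).
‖u_2‖ = 4.7610, so e_2 = (-0.7702, -0.0700, 0.6301, 0.0700).
e_1·c_3 = (-0.3651)·4 + (-0.1826)·2 + (-0.5477)·0 + 0.7303·(-1) = -2.5560; e_2·c_3 = (-0.7702)·4 + (-0.0700)·2 + 0.6301·0 + 0.0700·(-1) = -3.2907.
u_3 = c_3 + 2.5560·e_1 + 3.2907·e_2 = (0.5324, 1.3029, 0.6735, 1.0971).
‖u_3‖ = 1.9074, so e_3 = (0.2791, 0.6831, 0.3531, 0.5752).
Qᵀb = (-2.5560, -2.2404, -4.1448).
Back-substitute: x_3 = -4.1448/1.9074 = -2.1730.
x_2 = (-2.2404 + 3.2907·(-2.1730))/4.7610 = -1.9725.
x_1 = (-2.5560 + 1.8257·(-1.9725) + 2.5560·(-2.1730))/5.4772 = -2.1382.

x = (-2.1382, -1.9725, -2.1730)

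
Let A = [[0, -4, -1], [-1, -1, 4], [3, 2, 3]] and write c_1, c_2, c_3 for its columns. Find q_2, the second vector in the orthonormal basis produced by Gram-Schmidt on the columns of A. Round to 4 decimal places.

q_2 = (-0.9969, -0.0748, -0.0249)

q_1 = c_1/‖c_1‖ = (0, -1, 3)/3.1623 = (0.0000, -0.3162, 0.9487).
r_{12} = q_1·c_2 = 2.2136.
u_2 = c_2 − 2.2136·q_1 = (-4.0000, -0.3000, -0.1000).
‖u_2‖ = 4.0125, so q_2 = (-0.9969, -0.0748, -0.0249).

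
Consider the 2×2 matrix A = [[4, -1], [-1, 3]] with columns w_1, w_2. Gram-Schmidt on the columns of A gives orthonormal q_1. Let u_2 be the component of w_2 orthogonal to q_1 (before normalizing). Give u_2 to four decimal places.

u_2 = (0.6471, 2.5882)

w_1 = (4, -1); ‖w_1‖ = 4.1231, so q_1 = (0.9701, -0.2425).
q_1·w_2 = 0.9701·(-1) + (-0.2425)·3 = -1.6977.
u_2 = w_2 + 1.6977·q_1 = (0.6471, 2.5882).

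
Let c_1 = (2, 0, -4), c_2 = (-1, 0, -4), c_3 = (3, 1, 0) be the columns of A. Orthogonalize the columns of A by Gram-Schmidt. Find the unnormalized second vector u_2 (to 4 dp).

u_2 = (-2.4000, 0.0000, -1.2000)

q_1 = c_1/‖c_1‖ = (2, 0, -4)/4.4721 = (0.4472, 0.0000, -0.8944).
r_{12} = q_1·c_2 = 3.1305.
u_2 = c_2 − 3.1305·q_1 = (-2.4000, 0.0000, -1.2000).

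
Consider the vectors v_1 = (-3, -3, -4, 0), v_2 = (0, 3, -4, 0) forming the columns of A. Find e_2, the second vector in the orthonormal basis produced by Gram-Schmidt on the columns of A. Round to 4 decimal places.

e_2 = (0.1273, 0.7453, -0.6544, 0.0000)

v_1 = (-3, -3, -4, 0); ‖v_1‖ = 5.8310, so e_1 = (-0.5145, -0.5145, -0.6860, 0.0000).
e_1·v_2 = (-0.5145)·0 + (-0.5145)·3 + (-0.6860)·(-4) + 0.0000·0 = 1.2005.
u_2 = v_2 − 1.2005·e_1 = (0.6176, 3.6176, -3.1765, 0.0000).
‖u_2‖ = 4.8537, so e_2 = (0.1273, 0.7453, -0.6544, 0.0000).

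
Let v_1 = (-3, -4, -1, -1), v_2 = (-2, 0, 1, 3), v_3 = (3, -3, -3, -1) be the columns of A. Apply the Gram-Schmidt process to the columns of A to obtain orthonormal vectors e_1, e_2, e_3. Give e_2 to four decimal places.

e_2 = (-0.4777, 0.0796, 0.2886, 0.8260)

e_1 = v_1/‖v_1‖ = (-3, -4, -1, -1)/5.1962 = (-0.5774, -0.7698, -0.1925, -0.1925).
r_{12} = e_1·v_2 = 0.3849.
u_2 = v_2 − 0.3849·e_1 = (-1.7778, 0.2963, 1.0741, 3.0741).
‖u_2‖ = 3.7218, so e_2 = (-0.4777, 0.0796, 0.2886, 0.8260).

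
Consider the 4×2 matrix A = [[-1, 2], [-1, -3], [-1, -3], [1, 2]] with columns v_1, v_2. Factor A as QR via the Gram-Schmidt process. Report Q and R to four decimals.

Q = [[-0.5000, 0.8489], [-0.5000, -0.3638], [-0.5000, -0.3638], [0.5000, 0.1213]], R = [[2.0000, 3.0000], [0.0000, 4.1231]]

e_1 = v_1/‖v_1‖ = (-1, -1, -1, 1)/2.0000 = (-0.5000, -0.5000, -0.5000, 0.5000).
r_{12} = e_1·v_2 = 3.0000.
u_2 = v_2 − 3.0000·e_1 = (3.5000, -1.5000, -1.5000, 0.5000).
‖u_2‖ = 4.1231, so e_2 = (0.8489, -0.3638, -0.3638, 0.1213).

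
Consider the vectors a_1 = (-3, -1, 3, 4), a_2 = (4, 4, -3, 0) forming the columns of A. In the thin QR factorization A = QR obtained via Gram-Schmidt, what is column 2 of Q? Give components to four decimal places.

a_1 = (-3, -1, 3, 4); ‖a_1‖ = 5.9161, so e_1 = (-0.5071, -0.1690, 0.5071, 0.6761).
e_1·a_2 = (-0.5071)·4 + (-0.1690)·4 + 0.5071·(-3) + 0.6761·0 = -4.2258.
u_2 = a_2 + 4.2258·e_1 = (1.8571, 3.2857, -0.8571, 2.8571).
‖u_2‖ = 4.8107, so e_2 = (0.3860, 0.6830, -0.1782, 0.5939).

e_2 = (0.3860, 0.6830, -0.1782, 0.5939)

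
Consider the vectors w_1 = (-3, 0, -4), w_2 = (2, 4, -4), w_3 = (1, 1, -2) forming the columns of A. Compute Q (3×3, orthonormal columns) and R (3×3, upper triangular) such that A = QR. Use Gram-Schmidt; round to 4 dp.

q_1 = w_1/‖w_1‖ = (-3, 0, -4)/5.0000 = (-0.6000, 0.0000, -0.8000).
r_{12} = q_1·w_2 = 2.0000.
u_2 = w_2 − 2.0000·q_1 = (3.2000, 4.0000, -2.4000).
‖u_2‖ = 5.6569, so q_2 = (0.5657, 0.7071, -0.4243).
r_{13} = q_1·w_3 = 1.0000; r_{23} = q_2·w_3 = 2.1213.
u_3 = w_3 − 1.0000·q_1 − 2.1213·q_2 = (0.4000, -0.5000, -0.3000).
‖u_3‖ = 0.7071, so q_3 = (0.5657, -0.7071, -0.4243).

Q = [[-0.6000, 0.5657, 0.5657], [0.0000, 0.7071, -0.7071], [-0.8000, -0.4243, -0.4243]], R = [[5.0000, 2.0000, 1.0000], [0.0000, 5.6569, 2.1213], [0.0000, 0.0000, 0.7071]]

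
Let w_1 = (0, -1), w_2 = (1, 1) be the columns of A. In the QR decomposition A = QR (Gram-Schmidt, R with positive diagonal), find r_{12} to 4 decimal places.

w_1 = (0, -1); ‖w_1‖ = 1.0000, so e_1 = (0.0000, -1.0000).
r_{12} = e_1·w_2 = -1.0000.

r_{12} = -1.0000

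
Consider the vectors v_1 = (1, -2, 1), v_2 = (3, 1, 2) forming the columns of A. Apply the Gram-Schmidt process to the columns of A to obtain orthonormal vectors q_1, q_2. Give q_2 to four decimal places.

q_2 = (0.7071, 0.5657, 0.4243)

q_1 = v_1/‖v_1‖ = (1, -2, 1)/2.4495 = (0.4082, -0.8165, 0.4082).
r_{12} = q_1·v_2 = 1.2247.
u_2 = v_2 − 1.2247·q_1 = (2.5000, 2.0000, 1.5000).
‖u_2‖ = 3.5355, so q_2 = (0.7071, 0.5657, 0.4243).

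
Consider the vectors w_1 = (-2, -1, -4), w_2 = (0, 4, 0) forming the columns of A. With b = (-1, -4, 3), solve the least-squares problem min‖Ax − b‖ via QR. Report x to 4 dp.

x = (-0.5000, -1.1250)

w_1 = (-2, -1, -4); ‖w_1‖ = 4.5826, so e_1 = (-0.4364, -0.2182, -0.8729).
e_1·w_2 = (-0.4364)·0 + (-0.2182)·4 + (-0.8729)·0 = -0.8729.
u_2 = w_2 + 0.8729·e_1 = (-0.3810, 3.8095, -0.7619).
‖u_2‖ = 3.9036, so e_2 = (-0.0976, 0.9759, -0.1952).
Qᵀb = (-1.3093, -4.3916).
Back-substitute: x_2 = -4.3916/3.9036 = -1.1250.
x_1 = (-1.3093 + 0.8729·(-1.1250))/4.5826 = -0.5000.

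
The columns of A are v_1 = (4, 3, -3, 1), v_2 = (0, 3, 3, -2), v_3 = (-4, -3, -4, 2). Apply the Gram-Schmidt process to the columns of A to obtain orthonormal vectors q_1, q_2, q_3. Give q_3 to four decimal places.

q_1 = v_1/‖v_1‖ = (4, 3, -3, 1)/5.9161 = (0.6761, 0.5071, -0.5071, 0.1690).
r_{12} = q_1·v_2 = -0.3381.
u_2 = v_2 + 0.3381·q_1 = (0.2286, 3.1714, 2.8286, -1.9429).
‖u_2‖ = 4.6782, so q_2 = (0.0489, 0.6779, 0.6046, -0.4153).
r_{13} = q_1·v_3 = -1.8593; r_{23} = q_2·v_3 = -5.4783.
u_3 = v_3 + 1.8593·q_1 + 5.4783·q_2 = (-2.4752, 1.6567, -1.6305, 0.0392).
‖u_3‖ = 3.3958, so q_3 = (-0.7289, 0.4879, -0.4802, 0.0115).

q_3 = (-0.7289, 0.4879, -0.4802, 0.0115)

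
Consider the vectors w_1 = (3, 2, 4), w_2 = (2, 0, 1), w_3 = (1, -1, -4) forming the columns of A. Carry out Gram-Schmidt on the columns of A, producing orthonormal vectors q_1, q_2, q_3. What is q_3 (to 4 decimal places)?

w_1 = (3, 2, 4); ‖w_1‖ = 5.3852, so q_1 = (0.5571, 0.3714, 0.7428).
q_1·w_2 = 0.5571·2 + 0.3714·0 + 0.7428·1 = 1.8570.
u_2 = w_2 − 1.8570·q_1 = (0.9655, -0.6897, -0.3793).
‖u_2‖ = 1.2457, so q_2 = (0.7751, -0.5536, -0.3045).
q_1·w_3 = 0.5571·1 + 0.3714·(-1) + 0.7428·(-4) = -2.7854; q_2·w_3 = 0.7751·1 + (-0.5536)·(-1) + (-0.3045)·(-4) = 2.5467.
u_3 = w_3 + 2.7854·q_1 − 2.5467·q_2 = (0.5778, 1.4444, -1.1556).
‖u_3‖ = 1.9379, so q_3 = (0.2981, 0.7454, -0.5963).

q_3 = (0.2981, 0.7454, -0.5963)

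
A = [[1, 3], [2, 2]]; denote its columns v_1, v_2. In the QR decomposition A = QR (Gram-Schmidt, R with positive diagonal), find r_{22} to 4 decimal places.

r_{22} = 1.7889

v_1 = (1, 2); ‖v_1‖ = 2.2361, so q_1 = (0.4472, 0.8944).
q_1·v_2 = 0.4472·3 + 0.8944·2 = 3.1305.
u_2 = v_2 − 3.1305·q_1 = (1.6000, -0.8000).
r_{22} = ‖u_2‖ = 1.7889.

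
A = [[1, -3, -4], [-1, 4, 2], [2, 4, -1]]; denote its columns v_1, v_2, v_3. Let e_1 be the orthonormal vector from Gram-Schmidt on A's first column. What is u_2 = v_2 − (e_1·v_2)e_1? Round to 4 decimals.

u_2 = (-3.1667, 4.1667, 3.6667)

v_1 = (1, -1, 2); ‖v_1‖ = 2.4495, so e_1 = (0.4082, -0.4082, 0.8165).
e_1·v_2 = 0.4082·(-3) + (-0.4082)·4 + 0.8165·4 = 0.4082.
u_2 = v_2 − 0.4082·e_1 = (-3.1667, 4.1667, 3.6667).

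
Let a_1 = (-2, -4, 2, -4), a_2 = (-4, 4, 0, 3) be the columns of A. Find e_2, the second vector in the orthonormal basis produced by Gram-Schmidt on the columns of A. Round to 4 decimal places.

e_2 = (-0.8980, 0.3592, 0.1796, 0.1796)

a_1 = (-2, -4, 2, -4); ‖a_1‖ = 6.3246, so e_1 = (-0.3162, -0.6325, 0.3162, -0.6325).
e_1·a_2 = (-0.3162)·(-4) + (-0.6325)·4 + 0.3162·0 + (-0.6325)·3 = -3.1623.
u_2 = a_2 + 3.1623·e_1 = (-5.0000, 2.0000, 1.0000, 1.0000).
‖u_2‖ = 5.5678, so e_2 = (-0.8980, 0.3592, 0.1796, 0.1796).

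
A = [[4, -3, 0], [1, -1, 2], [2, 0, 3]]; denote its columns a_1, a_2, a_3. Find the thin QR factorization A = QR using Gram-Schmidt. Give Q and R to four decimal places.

Q = [[0.8729, -0.3749, -0.3123], [0.2182, -0.2726, 0.9370], [0.4364, 0.8861, 0.1562]], R = [[4.5826, -2.8368, 1.7457], [0.0000, 1.3973, 2.1130], [0.0000, 0.0000, 2.3426]]

a_1 = (4, 1, 2); ‖a_1‖ = 4.5826, so q_1 = (0.8729, 0.2182, 0.4364).
q_1·a_2 = 0.8729·(-3) + 0.2182·(-1) + 0.4364·0 = -2.8368.
u_2 = a_2 + 2.8368·q_1 = (-0.5238, -0.3810, 1.2381).
‖u_2‖ = 1.3973, so q_2 = (-0.3749, -0.2726, 0.8861).
q_1·a_3 = 0.8729·0 + 0.2182·2 + 0.4364·3 = 1.7457; q_2·a_3 = (-0.3749)·0 + (-0.2726)·2 + 0.8861·3 = 2.1130.
u_3 = a_3 − 1.7457·q_1 − 2.1130·q_2 = (-0.7317, 2.1951, 0.3659).
‖u_3‖ = 2.3426, so q_3 = (-0.3123, 0.9370, 0.1562).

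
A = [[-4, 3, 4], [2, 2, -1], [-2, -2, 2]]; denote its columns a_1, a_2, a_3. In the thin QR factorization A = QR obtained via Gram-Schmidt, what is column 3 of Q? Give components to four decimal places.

q_1 = a_1/‖a_1‖ = (-4, 2, -2)/4.8990 = (-0.8165, 0.4082, -0.4082).
r_{12} = q_1·a_2 = -0.8165.
u_2 = a_2 + 0.8165·q_1 = (2.3333, 2.3333, -2.3333).
‖u_2‖ = 4.0415, so q_2 = (0.5774, 0.5774, -0.5774).
r_{13} = q_1·a_3 = -4.4907; r_{23} = q_2·a_3 = 0.5774.
u_3 = a_3 + 4.4907·q_1 − 0.5774·q_2 = (0.0000, 0.5000, 0.5000).
‖u_3‖ = 0.7071, so q_3 = (0.0000, 0.7071, 0.7071).

q_3 = (0.0000, 0.7071, 0.7071)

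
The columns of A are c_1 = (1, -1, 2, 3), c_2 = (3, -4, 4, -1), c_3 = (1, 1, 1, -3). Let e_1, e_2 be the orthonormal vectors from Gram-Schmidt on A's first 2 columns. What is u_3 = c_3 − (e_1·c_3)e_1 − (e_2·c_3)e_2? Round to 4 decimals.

u_3 = (0.6790, 1.6790, 1.0741, -0.3827)

c_1 = (1, -1, 2, 3); ‖c_1‖ = 3.8730, so e_1 = (0.2582, -0.2582, 0.5164, 0.7746).
e_1·c_2 = 0.2582·3 + (-0.2582)·(-4) + 0.5164·4 + 0.7746·(-1) = 3.0984.
u_2 = c_2 − 3.0984·e_1 = (2.2000, -3.2000, 2.4000, -3.4000).
‖u_2‖ = 5.6921, so e_2 = (0.3865, -0.5622, 0.4216, -0.5973).
e_1·c_3 = 0.2582·1 + (-0.2582)·1 + 0.5164·1 + 0.7746·(-3) = -1.8074; e_2·c_3 = 0.3865·1 + (-0.5622)·1 + 0.4216·1 + (-0.5973)·(-3) = 2.0379.
u_3 = c_3 + 1.8074·e_1 − 2.0379·e_2 = (0.6790, 1.6790, 1.0741, -0.3827).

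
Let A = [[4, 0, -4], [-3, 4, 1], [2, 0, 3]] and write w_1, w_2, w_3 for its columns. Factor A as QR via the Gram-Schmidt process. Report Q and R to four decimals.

Q = [[0.7428, 0.4983, -0.4472], [-0.5571, 0.8305, 0.0000], [0.3714, 0.2491, 0.8944]], R = [[5.3852, -2.2283, -2.4140], [0.0000, 3.3218, -0.4152], [0.0000, 0.0000, 4.4721]]

q_1 = w_1/‖w_1‖ = (4, -3, 2)/5.3852 = (0.7428, -0.5571, 0.3714).
r_{12} = q_1·w_2 = -2.2283.
u_2 = w_2 + 2.2283·q_1 = (1.6552, 2.7586, 0.8276).
‖u_2‖ = 3.3218, so q_2 = (0.4983, 0.8305, 0.2491).
r_{13} = q_1·w_3 = -2.4140; r_{23} = q_2·w_3 = -0.4152.
u_3 = w_3 + 2.4140·q_1 + 0.4152·q_2 = (-2.0000, 0.0000, 4.0000).
‖u_3‖ = 4.4721, so q_3 = (-0.4472, 0.0000, 0.8944).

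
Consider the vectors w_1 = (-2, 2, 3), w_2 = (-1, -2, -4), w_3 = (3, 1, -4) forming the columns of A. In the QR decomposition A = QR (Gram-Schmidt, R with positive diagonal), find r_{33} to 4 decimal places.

e_1 = w_1/‖w_1‖ = (-2, 2, 3)/4.1231 = (-0.4851, 0.4851, 0.7276).
r_{12} = e_1·w_2 = -3.3955.
u_2 = w_2 + 3.3955·e_1 = (-2.6471, -0.3529, -1.5294).
‖u_2‖ = 3.0774, so e_2 = (-0.8602, -0.1147, -0.4970).
r_{13} = e_1·w_3 = -3.8806; r_{23} = e_2·w_3 = -0.7072.
u_3 = w_3 + 3.8806·e_1 + 0.7072·e_2 = (0.5093, 2.8012, -1.5280).
r_{33} = ‖u_3‖ = 3.2313.

r_{33} = 3.2313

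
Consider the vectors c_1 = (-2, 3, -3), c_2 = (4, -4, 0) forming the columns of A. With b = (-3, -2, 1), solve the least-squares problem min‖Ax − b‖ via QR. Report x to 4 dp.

e_1 = c_1/‖c_1‖ = (-2, 3, -3)/4.6904 = (-0.4264, 0.6396, -0.6396).
r_{12} = e_1·c_2 = -4.2640.
u_2 = c_2 + 4.2640·e_1 = (2.1818, -1.2727, -2.7273).
‖u_2‖ = 3.7173, so e_2 = (0.5869, -0.3424, -0.7337).
Qᵀb = (-0.6396, -1.8097).
Back-substitute: x_2 = -1.8097/3.7173 = -0.4868.
x_1 = (-0.6396 + 4.2640·(-0.4868))/4.6904 = -0.5789.

x = (-0.5789, -0.4868)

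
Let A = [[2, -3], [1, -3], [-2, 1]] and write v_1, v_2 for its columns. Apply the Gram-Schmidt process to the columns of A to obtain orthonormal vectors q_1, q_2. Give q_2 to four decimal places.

v_1 = (2, 1, -2); ‖v_1‖ = 3.0000, so q_1 = (0.6667, 0.3333, -0.6667).
q_1·v_2 = 0.6667·(-3) + 0.3333·(-3) + (-0.6667)·1 = -3.6667.
u_2 = v_2 + 3.6667·q_1 = (-0.5556, -1.7778, -1.4444).
‖u_2‖ = 2.3570, so q_2 = (-0.2357, -0.7542, -0.6128).

q_2 = (-0.2357, -0.7542, -0.6128)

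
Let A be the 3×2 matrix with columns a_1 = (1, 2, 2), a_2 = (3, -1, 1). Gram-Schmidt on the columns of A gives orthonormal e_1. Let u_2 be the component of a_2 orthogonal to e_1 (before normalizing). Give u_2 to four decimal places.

u_2 = (2.6667, -1.6667, 0.3333)

a_1 = (1, 2, 2); ‖a_1‖ = 3.0000, so e_1 = (0.3333, 0.6667, 0.6667).
e_1·a_2 = 0.3333·3 + 0.6667·(-1) + 0.6667·1 = 1.0000.
u_2 = a_2 − 1.0000·e_1 = (2.6667, -1.6667, 0.3333).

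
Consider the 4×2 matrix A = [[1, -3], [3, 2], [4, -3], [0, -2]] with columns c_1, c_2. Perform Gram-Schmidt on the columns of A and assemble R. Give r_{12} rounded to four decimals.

r_{12} = -1.7650

c_1 = (1, 3, 4, 0); ‖c_1‖ = 5.0990, so q_1 = (0.1961, 0.5883, 0.7845, 0.0000).
r_{12} = q_1·c_2 = -1.7650.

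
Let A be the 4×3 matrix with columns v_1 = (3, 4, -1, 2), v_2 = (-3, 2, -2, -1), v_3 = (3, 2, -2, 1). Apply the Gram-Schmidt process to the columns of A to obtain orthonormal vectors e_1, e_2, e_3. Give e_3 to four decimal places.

v_1 = (3, 4, -1, 2); ‖v_1‖ = 5.4772, so e_1 = (0.5477, 0.7303, -0.1826, 0.3651).
e_1·v_2 = 0.5477·(-3) + 0.7303·2 + (-0.1826)·(-2) + 0.3651·(-1) = -0.1826.
u_2 = v_2 + 0.1826·e_1 = (-2.9000, 2.1333, -2.0333, -0.9333).
‖u_2‖ = 4.2387, so e_2 = (-0.6842, 0.5033, -0.4797, -0.2202).
e_1·v_3 = 0.5477·3 + 0.7303·2 + (-0.1826)·(-2) + 0.3651·1 = 3.8341; e_2·v_3 = (-0.6842)·3 + 0.5033·2 + (-0.4797)·(-2) + (-0.2202)·1 = -0.3067.
u_3 = v_3 − 3.8341·e_1 + 0.3067·e_2 = (0.6902, -0.6456, -1.4471, -0.4675).
‖u_3‖ = 1.7905, so e_3 = (0.3855, -0.3606, -0.8082, -0.2611).

e_3 = (0.3855, -0.3606, -0.8082, -0.2611)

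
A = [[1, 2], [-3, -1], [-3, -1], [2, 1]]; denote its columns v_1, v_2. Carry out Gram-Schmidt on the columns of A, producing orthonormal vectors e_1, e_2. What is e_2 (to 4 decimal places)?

e_1 = v_1/‖v_1‖ = (1, -3, -3, 2)/4.7958 = (0.2085, -0.6255, -0.6255, 0.4170).
r_{12} = e_1·v_2 = 2.0851.
u_2 = v_2 − 2.0851·e_1 = (1.5652, 0.3043, 0.3043, 0.1304).
‖u_2‖ = 1.6285, so e_2 = (0.9611, 0.1869, 0.1869, 0.0801).

e_2 = (0.9611, 0.1869, 0.1869, 0.0801)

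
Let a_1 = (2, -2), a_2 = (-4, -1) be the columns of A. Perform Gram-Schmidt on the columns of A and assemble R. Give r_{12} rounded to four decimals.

a_1 = (2, -2); ‖a_1‖ = 2.8284, so e_1 = (0.7071, -0.7071).
r_{12} = e_1·a_2 = -2.1213.

r_{12} = -2.1213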